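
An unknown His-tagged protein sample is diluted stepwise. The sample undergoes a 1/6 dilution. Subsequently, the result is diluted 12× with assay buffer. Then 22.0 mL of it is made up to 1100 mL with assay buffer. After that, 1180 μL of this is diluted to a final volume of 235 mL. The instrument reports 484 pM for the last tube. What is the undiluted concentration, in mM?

0.347 mM

Overall dilution factor = 6 × 12 × 50 × 199.2 = 7.17 × 10⁵.
Original = 484 pM × 7.17 × 10⁵ = 3.47 × 10⁸ pM = 0.347 mM.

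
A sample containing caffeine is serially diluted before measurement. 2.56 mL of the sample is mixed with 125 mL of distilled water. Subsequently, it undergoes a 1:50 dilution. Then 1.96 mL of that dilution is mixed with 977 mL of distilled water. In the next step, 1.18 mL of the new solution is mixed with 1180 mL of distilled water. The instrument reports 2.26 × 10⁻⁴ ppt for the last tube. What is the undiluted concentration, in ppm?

Overall dilution factor = 49.83 × 50 × 499.5 × 1001 = 1.25 × 10⁹.
Original = 2.26 × 10⁻⁴ ppt × 1.25 × 10⁹ = 2.82 × 10⁵ ppt = 0.282 ppm.

0.282 ppm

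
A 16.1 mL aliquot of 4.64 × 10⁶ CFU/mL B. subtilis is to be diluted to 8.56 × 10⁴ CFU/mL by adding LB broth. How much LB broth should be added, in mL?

V₂ = C₁V₁/C₂ = 4.64 × 10⁶ × 16.1 / 8.56 × 10⁴ = 873 mL.
Diluent to add = V₂ − V₁ = 873 − 16.1 = 857 mL.

857 mL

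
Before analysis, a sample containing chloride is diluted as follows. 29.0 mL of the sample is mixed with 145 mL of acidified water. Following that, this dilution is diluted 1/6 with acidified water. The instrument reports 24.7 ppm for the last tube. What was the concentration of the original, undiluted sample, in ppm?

889 ppm

Overall dilution factor = 6 × 6 = 36.0.
Original = 24.7 ppm × 36.0 = 889 ppm.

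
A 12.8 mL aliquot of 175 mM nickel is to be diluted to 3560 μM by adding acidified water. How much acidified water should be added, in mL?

3560 μM = 3.56 mM.
V₂ = C₁V₁/C₂ = 175 × 12.8 / 3.56 = 629 mL.
Diluent to add = V₂ − V₁ = 629 − 12.8 = 616 mL.

616 mL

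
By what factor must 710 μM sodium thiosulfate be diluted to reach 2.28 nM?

Factor = C₀/C_target = 710 μM / 2.28 nM = 3.11 × 10⁵.

3.11 × 10⁵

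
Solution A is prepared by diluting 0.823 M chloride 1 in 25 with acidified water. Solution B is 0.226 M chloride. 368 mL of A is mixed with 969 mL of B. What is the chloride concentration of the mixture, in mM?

173 mM

C_A = 0.823 M / 25 = 0.0329 M.
C_mix = (C_A·V_A + C_B·V_B)/(V_A + V_B) = (0.0329×368 + 0.226×969) / 1337 = 0.173 M = 173 mM.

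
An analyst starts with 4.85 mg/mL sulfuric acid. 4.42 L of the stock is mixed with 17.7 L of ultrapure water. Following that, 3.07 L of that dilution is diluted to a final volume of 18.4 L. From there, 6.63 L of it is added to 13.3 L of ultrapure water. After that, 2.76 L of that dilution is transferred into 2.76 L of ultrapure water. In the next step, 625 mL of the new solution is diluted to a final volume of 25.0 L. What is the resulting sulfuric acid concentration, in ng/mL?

672 ng/mL

Overall dilution factor = 5.005 × 5.993 × 3.006 × 2 × 40 = 7213.
4.85 mg/mL / 7213 = 6.72 × 10⁻⁴ mg/mL = 672 ng/mL.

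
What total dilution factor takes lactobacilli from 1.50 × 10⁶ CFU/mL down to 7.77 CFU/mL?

Factor = C₀/C_target = 1.50 × 10⁶ CFU/mL / 7.77 CFU/mL = 1.93 × 10⁵.

1.93 × 10⁵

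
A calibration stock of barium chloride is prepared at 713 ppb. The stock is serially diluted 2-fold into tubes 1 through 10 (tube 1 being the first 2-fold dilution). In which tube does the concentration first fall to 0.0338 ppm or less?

tube 5

Tube n has concentration 713 ppb / 2ⁿ.
Need 2ⁿ ≥ 713 ppb / 0.0338 ppm = 21.1, so n ≥ 4.40.
First such tube: n = 5.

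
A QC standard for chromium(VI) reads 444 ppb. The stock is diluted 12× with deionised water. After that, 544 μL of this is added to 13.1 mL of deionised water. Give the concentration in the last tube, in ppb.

Overall dilution factor = 12 × 25.08 = 301.
444 ppb / 301 = 1.48 ppb.

1.48 ppb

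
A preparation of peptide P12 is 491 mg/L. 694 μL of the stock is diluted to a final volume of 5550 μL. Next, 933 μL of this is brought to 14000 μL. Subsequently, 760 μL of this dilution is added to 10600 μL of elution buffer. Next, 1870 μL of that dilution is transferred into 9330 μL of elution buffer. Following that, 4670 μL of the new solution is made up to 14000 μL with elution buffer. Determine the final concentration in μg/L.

15.2 μg/L

Overall dilution factor = 7.997 × 15.01 × 14.95 × 5.989 × 2.998 = 3.22 × 10⁴.
491 mg/L / 3.22 × 10⁴ = 0.0152 mg/L = 15.2 μg/L.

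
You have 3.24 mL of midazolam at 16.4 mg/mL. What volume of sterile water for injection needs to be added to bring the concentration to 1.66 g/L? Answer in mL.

28.8 mL

1.66 g/L = 1.66 mg/mL.
V₂ = C₁V₁/C₂ = 16.4 × 3.24 / 1.66 = 32.0 mL.
Diluent to add = V₂ − V₁ = 32.0 − 3.24 = 28.8 mL.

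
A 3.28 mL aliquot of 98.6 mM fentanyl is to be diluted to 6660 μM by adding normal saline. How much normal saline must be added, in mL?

45.3 mL

6660 μM = 6.66 mM.
V₂ = C₁V₁/C₂ = 98.6 × 3.28 / 6.66 = 48.6 mL.
Diluent to add = V₂ − V₁ = 48.6 − 3.28 = 45.3 mL.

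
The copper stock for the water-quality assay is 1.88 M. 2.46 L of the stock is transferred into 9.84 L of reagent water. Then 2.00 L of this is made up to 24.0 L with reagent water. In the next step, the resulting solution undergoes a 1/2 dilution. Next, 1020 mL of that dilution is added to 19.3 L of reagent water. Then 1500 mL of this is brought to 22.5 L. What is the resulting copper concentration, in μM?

52.4 μM

Overall dilution factor = 5 × 12 × 2 × 19.92 × 15 = 3.59 × 10⁴.
1.88 M / 3.59 × 10⁴ = 5.24 × 10⁻⁵ M = 52.4 μM.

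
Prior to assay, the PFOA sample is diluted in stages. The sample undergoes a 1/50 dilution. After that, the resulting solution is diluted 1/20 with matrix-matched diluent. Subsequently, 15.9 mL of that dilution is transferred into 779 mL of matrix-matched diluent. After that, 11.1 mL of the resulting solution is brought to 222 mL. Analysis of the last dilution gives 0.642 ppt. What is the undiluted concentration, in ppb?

642 ppb

Overall dilution factor = 50 × 20 × 49.99 × 20 = 10.00 × 10⁵.
Original = 0.642 ppt × 10.00 × 10⁵ = 6.42 × 10⁵ ppt = 642 ppb.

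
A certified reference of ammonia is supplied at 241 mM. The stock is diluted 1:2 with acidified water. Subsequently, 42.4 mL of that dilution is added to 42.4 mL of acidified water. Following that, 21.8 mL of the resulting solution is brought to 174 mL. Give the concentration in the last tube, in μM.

7550 μM

Overall dilution factor = 2 × 2 × 7.982 = 31.9.
241 mM / 31.9 = 7.55 mM = 7550 μM.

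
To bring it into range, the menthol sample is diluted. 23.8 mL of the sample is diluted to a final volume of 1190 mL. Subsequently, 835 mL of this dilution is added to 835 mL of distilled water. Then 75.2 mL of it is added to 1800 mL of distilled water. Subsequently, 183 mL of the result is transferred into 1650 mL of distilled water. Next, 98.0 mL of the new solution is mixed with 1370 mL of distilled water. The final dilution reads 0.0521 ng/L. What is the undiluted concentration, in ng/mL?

19.5 ng/mL

Overall dilution factor = 50 × 2 × 24.94 × 10.02 × 14.98 = 3.74 × 10⁵.
Original = 0.0521 ng/L × 3.74 × 10⁵ = 1.95 × 10⁴ ng/L = 19.5 ng/mL.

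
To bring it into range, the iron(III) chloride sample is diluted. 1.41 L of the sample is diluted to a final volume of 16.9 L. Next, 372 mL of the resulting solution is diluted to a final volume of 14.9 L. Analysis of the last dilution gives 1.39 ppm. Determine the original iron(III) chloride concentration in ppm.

Overall dilution factor = 11.99 × 40.05 = 480.
Original = 1.39 ppm × 480 = 667 ppm.

667 ppm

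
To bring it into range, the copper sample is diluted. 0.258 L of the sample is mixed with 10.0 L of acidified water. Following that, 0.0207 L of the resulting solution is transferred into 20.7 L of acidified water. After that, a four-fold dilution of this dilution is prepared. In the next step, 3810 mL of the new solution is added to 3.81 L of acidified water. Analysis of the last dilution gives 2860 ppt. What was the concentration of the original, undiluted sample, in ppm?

Overall dilution factor = 39.76 × 1001 × 4 × 2 = 3.18 × 10⁵.
Original = 2860 ppt × 3.18 × 10⁵ = 9.11 × 10⁸ ppt = 911 ppm.

911 ppm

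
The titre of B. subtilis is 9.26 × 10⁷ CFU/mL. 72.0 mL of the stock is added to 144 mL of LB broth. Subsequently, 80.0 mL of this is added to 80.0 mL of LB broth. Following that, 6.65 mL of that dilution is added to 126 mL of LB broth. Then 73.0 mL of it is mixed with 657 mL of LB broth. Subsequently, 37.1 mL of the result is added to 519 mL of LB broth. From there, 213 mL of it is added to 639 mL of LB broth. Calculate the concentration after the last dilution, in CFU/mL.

Overall dilution factor = 3 × 2 × 19.95 × 10 × 14.99 × 4 = 7.18 × 10⁴.
9.26 × 10⁷ CFU/mL / 7.18 × 10⁴ = 1290 CFU/mL.

1290 CFU/mL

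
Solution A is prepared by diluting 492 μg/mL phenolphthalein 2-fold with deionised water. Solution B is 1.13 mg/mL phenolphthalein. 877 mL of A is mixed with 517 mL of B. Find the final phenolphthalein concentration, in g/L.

C_A = 492 μg/mL / 2 = 246 μg/mL.
C_B = 1.13 mg/mL = 1130 μg/mL.
C_mix = (C_A·V_A + C_B·V_B)/(V_A + V_B) = (246×877 + 1130×517) / 1394 = 574 μg/mL = 0.574 g/L.

0.574 g/L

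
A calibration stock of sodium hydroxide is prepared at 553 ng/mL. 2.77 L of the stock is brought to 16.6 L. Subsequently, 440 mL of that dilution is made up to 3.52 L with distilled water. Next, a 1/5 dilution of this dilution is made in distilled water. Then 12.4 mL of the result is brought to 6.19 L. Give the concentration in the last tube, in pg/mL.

4.62 pg/mL

Overall dilution factor = 5.993 × 8 × 5 × 499.2 = 1.20 × 10⁵.
553 ng/mL / 1.20 × 10⁵ = 4.62 × 10⁻³ ng/mL = 4.62 pg/mL.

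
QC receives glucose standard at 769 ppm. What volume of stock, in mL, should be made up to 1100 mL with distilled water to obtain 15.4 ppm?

22.0 mL

V₁ = C₂V₂/C₁ = 15.4 × 1100 / 769 = 22.0 mL.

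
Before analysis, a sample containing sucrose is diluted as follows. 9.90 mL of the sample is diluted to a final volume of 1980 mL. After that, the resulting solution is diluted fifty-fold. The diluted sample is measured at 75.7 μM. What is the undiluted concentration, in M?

0.757 M

Overall dilution factor = 200 × 50 = 1.00 × 10⁴.
Original = 75.7 μM × 1.00 × 10⁴ = 7.57 × 10⁵ μM = 0.757 M.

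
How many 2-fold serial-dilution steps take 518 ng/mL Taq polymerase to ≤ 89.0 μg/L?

Need 2ⁿ ≥ 5.82, so n ≥ log(5.82)/log(2) = 2.54.
Minimum whole steps: n = 3.

3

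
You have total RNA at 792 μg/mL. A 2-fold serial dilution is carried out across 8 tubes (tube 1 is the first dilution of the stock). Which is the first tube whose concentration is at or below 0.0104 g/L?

tube 7

Tube n has concentration 792 μg/mL / 2ⁿ.
Need 2ⁿ ≥ 792 μg/mL / 0.0104 g/L = 76.2, so n ≥ 6.25.
First such tube: n = 7.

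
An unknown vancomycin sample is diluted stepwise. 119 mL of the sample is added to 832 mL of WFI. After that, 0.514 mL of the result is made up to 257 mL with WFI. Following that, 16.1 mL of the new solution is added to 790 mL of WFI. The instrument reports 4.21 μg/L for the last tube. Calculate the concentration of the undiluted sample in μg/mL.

Overall dilution factor = 7.992 × 500 × 50.07 = 2.00 × 10⁵.
Original = 4.21 μg/L × 2.00 × 10⁵ = 8.42 × 10⁵ μg/L = 842 μg/mL.

842 μg/mL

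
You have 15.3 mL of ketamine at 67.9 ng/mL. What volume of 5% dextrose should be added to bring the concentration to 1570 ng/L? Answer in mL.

646 mL

1570 ng/L = 1.57 ng/mL.
V₂ = C₁V₁/C₂ = 67.9 × 15.3 / 1.57 = 662 mL.
Diluent to add = V₂ − V₁ = 662 − 15.3 = 646 mL.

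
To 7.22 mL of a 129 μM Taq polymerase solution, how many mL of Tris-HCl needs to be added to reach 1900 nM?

483 mL

1900 nM = 1.90 μM.
V₂ = C₁V₁/C₂ = 129 × 7.22 / 1.90 = 490 mL.
Diluent to add = V₂ − V₁ = 490 − 7.22 = 483 mL.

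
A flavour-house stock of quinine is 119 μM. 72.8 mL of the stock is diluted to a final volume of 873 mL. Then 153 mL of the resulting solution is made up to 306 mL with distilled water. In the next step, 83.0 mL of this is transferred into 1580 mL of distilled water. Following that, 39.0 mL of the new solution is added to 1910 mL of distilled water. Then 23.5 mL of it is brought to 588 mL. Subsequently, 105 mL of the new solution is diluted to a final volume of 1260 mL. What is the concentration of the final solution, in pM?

Overall dilution factor = 11.99 × 2 × 20.04 × 49.97 × 25.02 × 12 = 7.21 × 10⁶.
119 μM / 7.21 × 10⁶ = 1.65 × 10⁻⁵ μM = 16.5 pM.

16.5 pM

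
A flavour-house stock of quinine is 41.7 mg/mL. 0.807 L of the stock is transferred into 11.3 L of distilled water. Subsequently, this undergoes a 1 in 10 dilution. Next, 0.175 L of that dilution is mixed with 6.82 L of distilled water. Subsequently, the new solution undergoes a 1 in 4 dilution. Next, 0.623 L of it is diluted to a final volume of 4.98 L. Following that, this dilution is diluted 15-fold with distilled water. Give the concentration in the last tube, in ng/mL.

14.5 ng/mL

Overall dilution factor = 15.00 × 10 × 39.97 × 4 × 7.994 × 15 = 2.88 × 10⁶.
41.7 mg/mL / 2.88 × 10⁶ = 1.45 × 10⁻⁵ mg/mL = 14.5 ng/mL.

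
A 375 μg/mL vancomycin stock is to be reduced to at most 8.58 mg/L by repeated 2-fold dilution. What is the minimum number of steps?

6

Need 2ⁿ ≥ 43.7, so n ≥ log(43.7)/log(2) = 5.45.
Minimum whole steps: n = 6.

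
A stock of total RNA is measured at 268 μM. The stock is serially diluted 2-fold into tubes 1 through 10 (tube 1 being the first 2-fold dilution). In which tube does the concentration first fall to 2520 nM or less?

tube 7

Tube n has concentration 268 μM / 2ⁿ.
Need 2ⁿ ≥ 268 μM / 2520 nM = 106, so n ≥ 6.73.
First such tube: n = 7.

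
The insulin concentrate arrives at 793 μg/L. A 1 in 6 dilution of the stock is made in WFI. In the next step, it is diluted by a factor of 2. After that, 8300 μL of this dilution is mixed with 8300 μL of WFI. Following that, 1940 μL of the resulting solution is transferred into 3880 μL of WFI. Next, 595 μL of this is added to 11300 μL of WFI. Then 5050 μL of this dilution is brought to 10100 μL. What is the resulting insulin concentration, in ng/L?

Overall dilution factor = 6 × 2 × 2 × 3 × 19.99 × 2 = 2879.
793 μg/L / 2879 = 0.275 μg/L = 275 ng/L.

275 ng/L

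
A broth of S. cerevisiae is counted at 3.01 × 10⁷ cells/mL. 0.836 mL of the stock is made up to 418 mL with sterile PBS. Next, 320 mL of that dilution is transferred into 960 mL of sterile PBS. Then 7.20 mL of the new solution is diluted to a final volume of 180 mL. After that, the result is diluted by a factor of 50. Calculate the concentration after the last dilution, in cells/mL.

12.0 cells/mL

Overall dilution factor = 500 × 4 × 25 × 50 = 2.50 × 10⁶.
3.01 × 10⁷ cells/mL / 2.50 × 10⁶ = 12.0 cells/mL.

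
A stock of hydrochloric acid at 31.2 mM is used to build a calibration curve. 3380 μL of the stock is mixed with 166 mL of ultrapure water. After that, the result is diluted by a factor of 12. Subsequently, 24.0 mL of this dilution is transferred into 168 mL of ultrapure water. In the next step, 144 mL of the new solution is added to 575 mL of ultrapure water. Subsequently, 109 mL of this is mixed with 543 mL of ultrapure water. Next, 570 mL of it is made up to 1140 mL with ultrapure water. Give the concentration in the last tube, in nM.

109 nM

Overall dilution factor = 50.11 × 12 × 8 × 4.993 × 5.982 × 2 = 2.87 × 10⁵.
31.2 mM / 2.87 × 10⁵ = 1.09 × 10⁻⁴ mM = 109 nM.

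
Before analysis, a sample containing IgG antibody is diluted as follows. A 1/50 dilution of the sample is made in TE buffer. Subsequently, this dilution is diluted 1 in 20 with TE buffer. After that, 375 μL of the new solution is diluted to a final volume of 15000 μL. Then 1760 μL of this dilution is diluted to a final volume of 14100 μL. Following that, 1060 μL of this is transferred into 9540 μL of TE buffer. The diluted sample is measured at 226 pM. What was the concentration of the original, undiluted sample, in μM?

Overall dilution factor = 50 × 20 × 40 × 8.011 × 10 = 3.20 × 10⁶.
Original = 226 pM × 3.20 × 10⁶ = 7.24 × 10⁸ pM = 724 μM.

724 μM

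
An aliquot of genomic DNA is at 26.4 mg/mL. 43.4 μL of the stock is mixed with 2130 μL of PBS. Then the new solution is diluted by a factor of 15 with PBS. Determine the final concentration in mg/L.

Overall dilution factor = 50.08 × 15 = 751.
26.4 mg/mL / 751 = 0.0351 mg/mL = 35.1 mg/L.

35.1 mg/L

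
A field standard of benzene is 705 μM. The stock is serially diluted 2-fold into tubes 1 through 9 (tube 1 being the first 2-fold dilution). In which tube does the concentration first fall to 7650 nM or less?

Tube n has concentration 705 μM / 2ⁿ.
Need 2ⁿ ≥ 705 μM / 7650 nM = 92.2, so n ≥ 6.53.
First such tube: n = 7.

tube 7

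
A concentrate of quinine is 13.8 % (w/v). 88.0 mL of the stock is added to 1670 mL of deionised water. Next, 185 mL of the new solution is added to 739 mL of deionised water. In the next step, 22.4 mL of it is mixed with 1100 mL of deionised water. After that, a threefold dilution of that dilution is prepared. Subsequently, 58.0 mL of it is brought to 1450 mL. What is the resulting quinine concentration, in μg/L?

368 μg/L

Overall dilution factor = 19.98 × 4.995 × 50.11 × 3 × 25 = 3.75 × 10⁵.
13.8 % (w/v) / 3.75 × 10⁵ = 3.68 × 10⁻⁵ % (w/v) = 368 μg/L.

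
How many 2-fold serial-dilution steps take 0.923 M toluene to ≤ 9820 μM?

7

Need 2ⁿ ≥ 94.0, so n ≥ log(94.0)/log(2) = 6.55.
Minimum whole steps: n = 7.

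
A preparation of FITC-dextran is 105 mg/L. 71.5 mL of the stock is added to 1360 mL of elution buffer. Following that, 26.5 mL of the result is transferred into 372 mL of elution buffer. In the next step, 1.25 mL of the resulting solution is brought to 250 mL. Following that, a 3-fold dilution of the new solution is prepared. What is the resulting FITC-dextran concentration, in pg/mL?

Overall dilution factor = 20.02 × 15.04 × 200 × 3 = 1.81 × 10⁵.
105 mg/L / 1.81 × 10⁵ = 5.81 × 10⁻⁴ mg/L = 581 pg/mL.

581 pg/mL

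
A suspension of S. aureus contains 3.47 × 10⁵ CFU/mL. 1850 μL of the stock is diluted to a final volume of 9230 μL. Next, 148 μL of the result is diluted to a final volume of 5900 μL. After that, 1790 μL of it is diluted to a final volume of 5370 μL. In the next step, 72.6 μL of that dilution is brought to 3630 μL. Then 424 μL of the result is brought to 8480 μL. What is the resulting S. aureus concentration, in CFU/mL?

Overall dilution factor = 4.989 × 39.86 × 3 × 50 × 20 = 5.97 × 10⁵.
3.47 × 10⁵ CFU/mL / 5.97 × 10⁵ = 0.582 CFU/mL.

0.582 CFU/mL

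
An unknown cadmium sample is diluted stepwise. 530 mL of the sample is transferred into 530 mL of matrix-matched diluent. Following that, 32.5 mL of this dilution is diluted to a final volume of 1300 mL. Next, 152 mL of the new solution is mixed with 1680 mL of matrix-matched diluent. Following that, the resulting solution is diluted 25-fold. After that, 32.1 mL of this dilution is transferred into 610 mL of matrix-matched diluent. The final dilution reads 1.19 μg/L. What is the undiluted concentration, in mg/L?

574 mg/L

Overall dilution factor = 2 × 40 × 12.05 × 25 × 20.00 = 4.82 × 10⁵.
Original = 1.19 μg/L × 4.82 × 10⁵ = 5.74 × 10⁵ μg/L = 574 mg/L.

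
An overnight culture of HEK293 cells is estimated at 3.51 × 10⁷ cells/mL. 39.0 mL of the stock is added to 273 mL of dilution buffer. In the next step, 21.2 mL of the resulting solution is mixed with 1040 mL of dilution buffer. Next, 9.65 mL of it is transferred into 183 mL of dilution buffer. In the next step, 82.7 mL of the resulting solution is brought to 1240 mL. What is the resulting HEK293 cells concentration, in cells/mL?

Overall dilution factor = 8 × 50.06 × 19.96 × 14.99 = 1.20 × 10⁵.
3.51 × 10⁷ cells/mL / 1.20 × 10⁵ = 293 cells/mL.

293 cells/mL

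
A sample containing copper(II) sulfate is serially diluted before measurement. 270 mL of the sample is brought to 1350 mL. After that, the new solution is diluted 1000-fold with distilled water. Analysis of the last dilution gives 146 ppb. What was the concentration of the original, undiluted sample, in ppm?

730 ppm

Overall dilution factor = 5 × 1000 = 5000.
Original = 146 ppb × 5000 = 7.30 × 10⁵ ppb = 730 ppm.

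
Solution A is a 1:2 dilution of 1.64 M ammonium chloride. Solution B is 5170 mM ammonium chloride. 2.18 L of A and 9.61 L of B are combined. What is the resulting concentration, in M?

4.37 M

C_A = 1.64 M / 2 = 0.820 M.
C_B = 5170 mM = 5.17 M.
C_mix = (C_A·V_A + C_B·V_B)/(V_A + V_B) = (0.820×2.18 + 5.17×9.61) / 11.79 = 4.37 M.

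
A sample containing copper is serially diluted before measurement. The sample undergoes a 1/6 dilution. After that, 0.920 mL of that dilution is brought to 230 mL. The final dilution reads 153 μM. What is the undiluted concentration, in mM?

230 mM

Overall dilution factor = 6 × 250 = 1500.
Original = 153 μM × 1500 = 2.29 × 10⁵ μM = 230 mM.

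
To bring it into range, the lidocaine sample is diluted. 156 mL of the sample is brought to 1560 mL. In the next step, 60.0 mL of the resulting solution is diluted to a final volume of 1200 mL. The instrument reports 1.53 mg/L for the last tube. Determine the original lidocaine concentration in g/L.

0.306 g/L

Overall dilution factor = 10 × 20 = 200.
Original = 1.53 mg/L × 200 = 306 mg/L = 0.306 g/L.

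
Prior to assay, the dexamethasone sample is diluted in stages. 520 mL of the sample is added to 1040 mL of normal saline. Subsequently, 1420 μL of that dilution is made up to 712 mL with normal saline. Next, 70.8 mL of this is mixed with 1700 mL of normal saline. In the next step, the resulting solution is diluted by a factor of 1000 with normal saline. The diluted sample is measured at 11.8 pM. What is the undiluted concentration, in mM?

0.444 mM

Overall dilution factor = 3 × 501.4 × 25.01 × 1000 = 3.76 × 10⁷.
Original = 11.8 pM × 3.76 × 10⁷ = 4.44 × 10⁸ pM = 0.444 mM.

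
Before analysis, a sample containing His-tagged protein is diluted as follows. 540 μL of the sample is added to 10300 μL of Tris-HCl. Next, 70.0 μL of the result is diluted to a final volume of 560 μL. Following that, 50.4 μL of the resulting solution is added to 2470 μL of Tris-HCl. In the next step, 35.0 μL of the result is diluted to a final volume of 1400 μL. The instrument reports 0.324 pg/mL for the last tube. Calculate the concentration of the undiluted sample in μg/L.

Overall dilution factor = 20.07 × 8 × 50.01 × 40 = 3.21 × 10⁵.
Original = 0.324 pg/mL × 3.21 × 10⁵ = 1.04 × 10⁵ pg/mL = 104 μg/L.

104 μg/L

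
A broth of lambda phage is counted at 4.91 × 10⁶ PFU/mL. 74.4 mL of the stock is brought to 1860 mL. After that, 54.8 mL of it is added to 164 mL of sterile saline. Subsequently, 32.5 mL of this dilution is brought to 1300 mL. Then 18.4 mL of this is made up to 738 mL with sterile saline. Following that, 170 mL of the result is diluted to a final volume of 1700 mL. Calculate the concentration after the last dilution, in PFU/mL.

3.07 PFU/mL

Overall dilution factor = 25 × 3.993 × 40 × 40.11 × 10 = 1.60 × 10⁶.
4.91 × 10⁶ PFU/mL / 1.60 × 10⁶ = 3.07 PFU/mL.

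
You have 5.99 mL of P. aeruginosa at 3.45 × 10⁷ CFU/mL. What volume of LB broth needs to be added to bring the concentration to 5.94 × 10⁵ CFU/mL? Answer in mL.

V₂ = C₁V₁/C₂ = 3.45 × 10⁷ × 5.99 / 5.94 × 10⁵ = 348 mL.
Diluent to add = V₂ − V₁ = 348 − 5.99 = 342 mL.

342 mL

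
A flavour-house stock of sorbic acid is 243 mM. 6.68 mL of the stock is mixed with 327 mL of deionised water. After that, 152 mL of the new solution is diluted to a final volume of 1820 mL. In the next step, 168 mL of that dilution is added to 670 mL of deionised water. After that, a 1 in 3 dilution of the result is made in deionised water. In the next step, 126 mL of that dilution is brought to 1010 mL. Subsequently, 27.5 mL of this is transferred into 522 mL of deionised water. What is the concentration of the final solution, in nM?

170 nM

Overall dilution factor = 49.95 × 11.97 × 4.988 × 3 × 8.016 × 19.98 = 1.43 × 10⁶.
243 mM / 1.43 × 10⁶ = 1.70 × 10⁻⁴ mM = 170 nM.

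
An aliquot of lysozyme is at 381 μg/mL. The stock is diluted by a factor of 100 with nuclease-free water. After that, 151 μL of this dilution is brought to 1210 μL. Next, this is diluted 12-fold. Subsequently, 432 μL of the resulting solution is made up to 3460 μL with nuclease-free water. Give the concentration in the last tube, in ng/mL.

4.95 ng/mL

Overall dilution factor = 100 × 8.013 × 12 × 8.009 = 7.70 × 10⁴.
381 μg/mL / 7.70 × 10⁴ = 4.95 × 10⁻³ μg/mL = 4.95 ng/mL.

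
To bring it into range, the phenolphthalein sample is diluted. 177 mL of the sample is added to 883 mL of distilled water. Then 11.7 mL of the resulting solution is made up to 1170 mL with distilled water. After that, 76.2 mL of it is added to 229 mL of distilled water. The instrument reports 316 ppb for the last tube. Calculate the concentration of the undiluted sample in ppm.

Overall dilution factor = 5.989 × 100 × 4.005 = 2399.
Original = 316 ppb × 2399 = 7.58 × 10⁵ ppb = 758 ppm.

758 ppm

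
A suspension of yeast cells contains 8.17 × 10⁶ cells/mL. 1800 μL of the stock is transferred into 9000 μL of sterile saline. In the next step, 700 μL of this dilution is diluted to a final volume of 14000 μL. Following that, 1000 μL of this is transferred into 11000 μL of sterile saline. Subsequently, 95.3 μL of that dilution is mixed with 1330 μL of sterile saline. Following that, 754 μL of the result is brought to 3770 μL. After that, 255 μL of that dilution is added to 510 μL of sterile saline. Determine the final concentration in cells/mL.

Overall dilution factor = 6 × 20 × 12 × 14.96 × 5 × 3 = 3.23 × 10⁵.
8.17 × 10⁶ cells/mL / 3.23 × 10⁵ = 25.3 cells/mL.

25.3 cells/mL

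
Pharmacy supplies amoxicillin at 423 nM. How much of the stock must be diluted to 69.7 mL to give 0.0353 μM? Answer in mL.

5.82 mL

0.0353 μM = 35.3 nM.
V₁ = C₂V₂/C₁ = 35.3 × 69.7 / 423 = 5.82 mL.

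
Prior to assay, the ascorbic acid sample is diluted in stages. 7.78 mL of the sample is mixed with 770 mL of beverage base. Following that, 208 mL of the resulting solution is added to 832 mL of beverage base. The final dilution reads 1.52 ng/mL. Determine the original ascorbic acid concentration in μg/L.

Overall dilution factor = 99.97 × 5 = 500.
Original = 1.52 ng/mL × 500 = 760 ng/mL = 760 μg/L.

760 μg/L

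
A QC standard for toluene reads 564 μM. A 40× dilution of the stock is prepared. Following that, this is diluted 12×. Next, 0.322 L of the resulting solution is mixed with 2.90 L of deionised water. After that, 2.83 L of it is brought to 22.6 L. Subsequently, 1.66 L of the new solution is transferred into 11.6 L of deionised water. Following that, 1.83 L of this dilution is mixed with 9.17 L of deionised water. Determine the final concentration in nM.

Overall dilution factor = 40 × 12 × 10.01 × 7.986 × 7.988 × 6.011 = 1.84 × 10⁶.
564 μM / 1.84 × 10⁶ = 3.06 × 10⁻⁴ μM = 0.306 nM.

0.306 nM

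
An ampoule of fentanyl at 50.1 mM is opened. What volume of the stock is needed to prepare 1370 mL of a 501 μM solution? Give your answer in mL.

501 μM = 0.501 mM.
V₁ = C₂V₂/C₁ = 0.501 × 1370 / 50.1 = 13.7 mL.

13.7 mL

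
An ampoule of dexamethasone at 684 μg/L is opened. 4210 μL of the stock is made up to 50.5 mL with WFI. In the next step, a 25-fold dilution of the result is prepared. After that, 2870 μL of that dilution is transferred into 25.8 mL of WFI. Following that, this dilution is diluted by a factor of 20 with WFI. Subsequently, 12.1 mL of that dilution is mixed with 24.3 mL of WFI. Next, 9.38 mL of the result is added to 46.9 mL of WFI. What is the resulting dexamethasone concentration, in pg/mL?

Overall dilution factor = 12.00 × 25 × 9.990 × 20 × 3.008 × 6 = 1.08 × 10⁶.
684 μg/L / 1.08 × 10⁶ = 6.33 × 10⁻⁴ μg/L = 0.633 pg/mL.

0.633 pg/mL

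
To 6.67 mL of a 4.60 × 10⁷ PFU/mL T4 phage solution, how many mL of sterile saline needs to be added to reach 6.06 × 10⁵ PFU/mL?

500 mL

V₂ = C₁V₁/C₂ = 4.60 × 10⁷ × 6.67 / 6.06 × 10⁵ = 506 mL.
Diluent to add = V₂ − V₁ = 506 − 6.67 = 500 mL.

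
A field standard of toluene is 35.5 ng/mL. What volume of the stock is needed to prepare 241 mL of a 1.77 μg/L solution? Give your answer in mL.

12.0 mL

1.77 μg/L = 1.77 ng/mL.
V₁ = C₂V₂/C₁ = 1.77 × 241 / 35.5 = 12.0 mL.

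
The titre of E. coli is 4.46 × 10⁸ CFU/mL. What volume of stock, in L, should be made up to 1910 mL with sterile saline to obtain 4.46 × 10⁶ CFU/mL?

V₁ = C₂V₂/C₁ = 4.46 × 10⁶ × 1910 / 4.46 × 10⁸ = 19.1 mL = 0.0191 L.

0.0191 L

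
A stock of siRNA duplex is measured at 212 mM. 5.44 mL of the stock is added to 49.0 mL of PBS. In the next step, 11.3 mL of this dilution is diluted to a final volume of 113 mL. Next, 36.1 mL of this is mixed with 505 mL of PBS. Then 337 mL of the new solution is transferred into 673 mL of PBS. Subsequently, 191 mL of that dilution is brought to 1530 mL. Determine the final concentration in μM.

Overall dilution factor = 10.01 × 10 × 14.99 × 2.997 × 8.010 = 3.60 × 10⁴.
212 mM / 3.60 × 10⁴ = 5.89 × 10⁻³ mM = 5.89 μM.

5.89 μM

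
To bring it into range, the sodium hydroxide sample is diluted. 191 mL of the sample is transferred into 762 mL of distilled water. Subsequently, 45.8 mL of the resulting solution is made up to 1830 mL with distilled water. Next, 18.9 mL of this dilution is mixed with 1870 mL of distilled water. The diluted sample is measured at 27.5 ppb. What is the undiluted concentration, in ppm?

Overall dilution factor = 4.990 × 39.96 × 99.94 = 1.99 × 10⁴.
Original = 27.5 ppb × 1.99 × 10⁴ = 5.48 × 10⁵ ppb = 548 ppm.

548 ppm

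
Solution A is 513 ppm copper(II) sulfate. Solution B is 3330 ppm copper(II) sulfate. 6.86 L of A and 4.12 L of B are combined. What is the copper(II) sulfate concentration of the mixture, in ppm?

1570 ppm

C_mix = (C_A·V_A + C_B·V_B)/(V_A + V_B) = (513×6.86 + 3330×4.12) / 10.98 = 1570 ppm.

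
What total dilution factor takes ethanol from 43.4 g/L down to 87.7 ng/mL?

4.95 × 10⁵

Factor = C₀/C_target = 43.4 g/L / 87.7 ng/mL = 4.95 × 10⁵.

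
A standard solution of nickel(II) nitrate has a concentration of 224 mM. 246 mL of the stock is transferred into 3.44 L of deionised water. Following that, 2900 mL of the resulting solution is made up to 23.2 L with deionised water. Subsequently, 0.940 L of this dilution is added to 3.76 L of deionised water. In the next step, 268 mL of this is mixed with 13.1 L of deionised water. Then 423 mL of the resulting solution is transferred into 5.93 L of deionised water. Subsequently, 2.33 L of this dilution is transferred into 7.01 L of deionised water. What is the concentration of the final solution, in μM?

Overall dilution factor = 14.98 × 8 × 5 × 49.88 × 15.02 × 4.009 = 1.80 × 10⁶.
224 mM / 1.80 × 10⁶ = 1.24 × 10⁻⁴ mM = 0.124 μM.

0.124 μM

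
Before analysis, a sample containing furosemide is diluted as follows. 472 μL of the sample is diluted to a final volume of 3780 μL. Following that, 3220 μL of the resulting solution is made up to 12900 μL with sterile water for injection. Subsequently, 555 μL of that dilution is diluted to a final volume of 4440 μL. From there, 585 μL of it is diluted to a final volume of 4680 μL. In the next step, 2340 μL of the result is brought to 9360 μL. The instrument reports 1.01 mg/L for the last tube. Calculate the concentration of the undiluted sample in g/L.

Overall dilution factor = 8.008 × 4.006 × 8 × 8 × 4 = 8213.
Original = 1.01 mg/L × 8213 = 8296 mg/L = 8.30 g/L.

8.30 g/L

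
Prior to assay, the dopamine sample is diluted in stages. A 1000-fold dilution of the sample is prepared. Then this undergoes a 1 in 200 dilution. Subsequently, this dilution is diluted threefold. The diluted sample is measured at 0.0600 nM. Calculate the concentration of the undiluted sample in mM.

Overall dilution factor = 1000 × 200 × 3 = 6.00 × 10⁵.
Original = 0.0600 nM × 6.00 × 10⁵ = 3.60 × 10⁴ nM = 0.0360 mM.

0.0360 mM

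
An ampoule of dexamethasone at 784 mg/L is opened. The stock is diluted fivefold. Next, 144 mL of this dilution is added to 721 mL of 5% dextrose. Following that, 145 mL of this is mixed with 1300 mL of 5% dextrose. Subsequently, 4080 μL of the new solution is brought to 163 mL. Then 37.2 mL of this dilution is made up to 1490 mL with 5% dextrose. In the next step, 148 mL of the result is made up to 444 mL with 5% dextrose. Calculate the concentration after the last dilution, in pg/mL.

546 pg/mL

Overall dilution factor = 5 × 6.007 × 9.966 × 39.95 × 40.05 × 3 = 1.44 × 10⁶.
784 mg/L / 1.44 × 10⁶ = 5.46 × 10⁻⁴ mg/L = 546 pg/mL.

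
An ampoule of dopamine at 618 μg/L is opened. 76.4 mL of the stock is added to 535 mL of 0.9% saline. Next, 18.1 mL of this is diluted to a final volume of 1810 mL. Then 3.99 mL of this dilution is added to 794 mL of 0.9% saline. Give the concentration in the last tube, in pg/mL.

3.86 pg/mL

Overall dilution factor = 8.003 × 100 × 200.0 = 1.60 × 10⁵.
618 μg/L / 1.60 × 10⁵ = 3.86 × 10⁻³ μg/L = 3.86 pg/mL.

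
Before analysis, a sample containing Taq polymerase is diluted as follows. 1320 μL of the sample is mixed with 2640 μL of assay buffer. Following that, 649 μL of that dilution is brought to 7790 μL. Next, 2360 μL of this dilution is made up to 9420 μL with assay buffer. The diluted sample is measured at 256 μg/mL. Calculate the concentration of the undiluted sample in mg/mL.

36.8 mg/mL

Overall dilution factor = 3 × 12.00 × 3.992 = 144.
Original = 256 μg/mL × 144 = 3.68 × 10⁴ μg/mL = 36.8 mg/mL.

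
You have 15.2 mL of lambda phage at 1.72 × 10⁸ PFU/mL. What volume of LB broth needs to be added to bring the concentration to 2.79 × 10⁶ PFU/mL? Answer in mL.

922 mL

V₂ = C₁V₁/C₂ = 1.72 × 10⁸ × 15.2 / 2.79 × 10⁶ = 937 mL.
Diluent to add = V₂ − V₁ = 937 − 15.2 = 922 mL.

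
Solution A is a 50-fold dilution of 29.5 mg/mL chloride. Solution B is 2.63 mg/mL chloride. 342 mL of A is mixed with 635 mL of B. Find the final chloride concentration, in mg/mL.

1.92 mg/mL

C_A = 29.5 mg/mL / 50 = 0.590 mg/mL.
C_mix = (C_A·V_A + C_B·V_B)/(V_A + V_B) = (0.590×342 + 2.63×635) / 977.0 = 1.92 mg/mL.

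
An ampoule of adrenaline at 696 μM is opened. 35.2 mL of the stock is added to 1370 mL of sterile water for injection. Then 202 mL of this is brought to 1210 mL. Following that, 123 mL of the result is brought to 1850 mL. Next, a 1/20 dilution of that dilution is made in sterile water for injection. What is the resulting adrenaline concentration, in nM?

9.68 nM

Overall dilution factor = 39.92 × 5.990 × 15.04 × 20 = 7.19 × 10⁴.
696 μM / 7.19 × 10⁴ = 9.68 × 10⁻³ μM = 9.68 nM.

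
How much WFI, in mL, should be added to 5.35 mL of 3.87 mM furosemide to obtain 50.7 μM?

403 mL

50.7 μM = 0.0507 mM.
V₂ = C₁V₁/C₂ = 3.87 × 5.35 / 0.0507 = 408 mL.
Diluent to add = V₂ − V₁ = 408 − 5.35 = 403 mL.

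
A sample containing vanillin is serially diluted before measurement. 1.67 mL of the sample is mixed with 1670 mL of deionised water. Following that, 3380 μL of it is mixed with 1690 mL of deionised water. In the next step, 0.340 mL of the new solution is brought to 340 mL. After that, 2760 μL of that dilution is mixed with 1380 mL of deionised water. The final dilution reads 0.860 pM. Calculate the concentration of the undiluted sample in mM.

216 mM

Overall dilution factor = 1001 × 501 × 1000 × 501 = 2.51 × 10¹¹.
Original = 0.860 pM × 2.51 × 10¹¹ = 2.16 × 10¹¹ pM = 216 mM.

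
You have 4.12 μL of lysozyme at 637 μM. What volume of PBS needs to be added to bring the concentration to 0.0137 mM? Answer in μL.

0.0137 mM = 13.7 μM.
V₂ = C₁V₁/C₂ = 637 × 4.12 / 13.7 = 192 μL.
Diluent to add = V₂ − V₁ = 192 − 4.12 = 187 μL.

187 μL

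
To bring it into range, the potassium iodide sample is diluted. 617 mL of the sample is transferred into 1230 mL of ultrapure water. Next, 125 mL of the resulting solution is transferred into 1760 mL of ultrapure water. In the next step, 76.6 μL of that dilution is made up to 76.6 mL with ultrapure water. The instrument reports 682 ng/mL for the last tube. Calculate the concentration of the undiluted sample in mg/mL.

Overall dilution factor = 2.994 × 15.08 × 1000 = 4.51 × 10⁴.
Original = 682 ng/mL × 4.51 × 10⁴ = 3.08 × 10⁷ ng/mL = 30.8 mg/mL.

30.8 mg/mL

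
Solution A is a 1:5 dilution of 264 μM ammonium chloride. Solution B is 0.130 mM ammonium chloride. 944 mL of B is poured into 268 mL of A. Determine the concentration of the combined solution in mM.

C_A = 264 μM / 5 = 52.8 μM.
C_B = 0.130 mM = 130 μM.
C_mix = (C_A·V_A + C_B·V_B)/(V_A + V_B) = (52.8×268 + 130×944) / 1212 = 113 μM = 0.113 mM.

0.113 mM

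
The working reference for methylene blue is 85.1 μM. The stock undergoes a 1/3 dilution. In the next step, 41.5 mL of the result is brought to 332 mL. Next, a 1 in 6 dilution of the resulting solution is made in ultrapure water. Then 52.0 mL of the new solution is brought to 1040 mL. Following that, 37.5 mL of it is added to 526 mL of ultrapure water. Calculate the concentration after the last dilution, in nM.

1.97 nM

Overall dilution factor = 3 × 8 × 6 × 20 × 15.03 = 4.33 × 10⁴.
85.1 μM / 4.33 × 10⁴ = 1.97 × 10⁻³ μM = 1.97 nM.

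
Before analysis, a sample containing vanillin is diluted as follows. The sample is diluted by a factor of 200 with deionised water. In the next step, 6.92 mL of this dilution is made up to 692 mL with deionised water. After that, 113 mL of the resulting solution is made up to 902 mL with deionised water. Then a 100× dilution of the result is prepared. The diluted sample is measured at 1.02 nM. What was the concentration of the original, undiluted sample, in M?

0.0163 M

Overall dilution factor = 200 × 100 × 7.982 × 100 = 1.60 × 10⁷.
Original = 1.02 nM × 1.60 × 10⁷ = 1.63 × 10⁷ nM = 0.0163 M.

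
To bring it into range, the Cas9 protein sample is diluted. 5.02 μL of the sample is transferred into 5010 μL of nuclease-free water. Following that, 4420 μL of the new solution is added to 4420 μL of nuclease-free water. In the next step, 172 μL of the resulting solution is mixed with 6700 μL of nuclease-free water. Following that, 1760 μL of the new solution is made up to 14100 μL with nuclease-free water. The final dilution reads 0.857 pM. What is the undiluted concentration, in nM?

Overall dilution factor = 999.0 × 2 × 39.95 × 8.011 = 6.40 × 10⁵.
Original = 0.857 pM × 6.40 × 10⁵ = 5.48 × 10⁵ pM = 548 nM.

548 nM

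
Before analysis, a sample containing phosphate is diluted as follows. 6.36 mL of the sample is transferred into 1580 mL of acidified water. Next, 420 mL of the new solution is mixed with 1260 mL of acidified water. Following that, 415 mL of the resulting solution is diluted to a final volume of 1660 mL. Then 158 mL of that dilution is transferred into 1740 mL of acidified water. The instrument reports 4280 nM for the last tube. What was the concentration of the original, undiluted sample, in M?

0.205 M

Overall dilution factor = 249.4 × 4 × 4 × 12.01 = 4.79 × 10⁴.
Original = 4280 nM × 4.79 × 10⁴ = 2.05 × 10⁸ nM = 0.205 M.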